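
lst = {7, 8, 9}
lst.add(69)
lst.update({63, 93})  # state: {7, 8, 9, 63, 69, 93}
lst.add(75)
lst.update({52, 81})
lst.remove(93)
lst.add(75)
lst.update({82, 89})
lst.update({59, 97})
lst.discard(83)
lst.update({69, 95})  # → {7, 8, 9, 52, 59, 63, 69, 75, 81, 82, 89, 95, 97}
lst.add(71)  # {7, 8, 9, 52, 59, 63, 69, 71, 75, 81, 82, 89, 95, 97}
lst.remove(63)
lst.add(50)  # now {7, 8, 9, 50, 52, 59, 69, 71, 75, 81, 82, 89, 95, 97}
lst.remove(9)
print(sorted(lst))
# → [7, 8, 50, 52, 59, 69, 71, 75, 81, 82, 89, 95, 97]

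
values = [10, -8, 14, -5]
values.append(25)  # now [10, -8, 14, -5, 25]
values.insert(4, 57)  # [10, -8, 14, -5, 57, 25]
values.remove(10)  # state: [-8, 14, -5, 57, 25]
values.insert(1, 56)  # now [-8, 56, 14, -5, 57, 25]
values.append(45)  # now [-8, 56, 14, -5, 57, 25, 45]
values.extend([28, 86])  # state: [-8, 56, 14, -5, 57, 25, 45, 28, 86]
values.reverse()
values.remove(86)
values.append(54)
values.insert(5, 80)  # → [28, 45, 25, 57, -5, 80, 14, 56, -8, 54]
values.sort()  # [-8, -5, 14, 25, 28, 45, 54, 56, 57, 80]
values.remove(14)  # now [-8, -5, 25, 28, 45, 54, 56, 57, 80]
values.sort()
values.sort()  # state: [-8, -5, 25, 28, 45, 54, 56, 57, 80]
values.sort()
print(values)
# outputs [-8, -5, 25, 28, 45, 54, 56, 57, 80]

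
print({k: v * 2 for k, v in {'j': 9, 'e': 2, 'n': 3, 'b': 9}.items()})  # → {'j': 18, 'e': 4, 'n': 6, 'b': 18}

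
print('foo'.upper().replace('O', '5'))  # F55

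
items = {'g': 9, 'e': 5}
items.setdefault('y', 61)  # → 61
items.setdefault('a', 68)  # 68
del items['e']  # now {'g': 9, 'y': 61, 'a': 68}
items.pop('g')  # 9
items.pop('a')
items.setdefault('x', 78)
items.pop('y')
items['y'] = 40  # {'x': 78, 'y': 40}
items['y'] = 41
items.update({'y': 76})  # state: {'x': 78, 'y': 76}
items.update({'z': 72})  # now {'x': 78, 'y': 76, 'z': 72}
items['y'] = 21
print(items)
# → {'x': 78, 'y': 21, 'z': 72}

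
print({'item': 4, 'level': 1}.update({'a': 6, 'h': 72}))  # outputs None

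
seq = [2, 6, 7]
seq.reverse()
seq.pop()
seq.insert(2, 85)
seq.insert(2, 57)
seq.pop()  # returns 85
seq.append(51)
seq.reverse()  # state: [51, 57, 6, 7]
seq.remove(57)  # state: [51, 6, 7]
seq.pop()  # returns 7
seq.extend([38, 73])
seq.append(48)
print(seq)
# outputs [51, 6, 38, 73, 48]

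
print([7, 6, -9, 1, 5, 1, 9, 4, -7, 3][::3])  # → [7, 1, 9, 3]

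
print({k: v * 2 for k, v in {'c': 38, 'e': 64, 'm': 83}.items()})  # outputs {'c': 76, 'e': 128, 'm': 166}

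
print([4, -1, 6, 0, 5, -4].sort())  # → None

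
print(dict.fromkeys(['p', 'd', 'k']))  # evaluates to {'p': None, 'd': None, 'k': None}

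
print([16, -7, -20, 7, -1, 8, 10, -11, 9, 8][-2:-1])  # [9]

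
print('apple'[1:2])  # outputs p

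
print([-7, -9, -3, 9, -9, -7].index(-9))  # 1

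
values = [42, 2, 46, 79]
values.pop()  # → 79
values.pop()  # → 46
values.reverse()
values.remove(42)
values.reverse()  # [2]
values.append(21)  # [2, 21]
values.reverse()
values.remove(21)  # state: [2]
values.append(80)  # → [2, 80]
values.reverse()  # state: [80, 2]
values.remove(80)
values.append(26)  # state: [2, 26]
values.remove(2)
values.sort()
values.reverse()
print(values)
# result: [26]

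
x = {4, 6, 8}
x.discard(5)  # {4, 6, 8}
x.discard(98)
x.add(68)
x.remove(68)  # {4, 6, 8}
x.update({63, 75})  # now {4, 6, 8, 63, 75}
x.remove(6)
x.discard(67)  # {4, 8, 63, 75}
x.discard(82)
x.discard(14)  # {4, 8, 63, 75}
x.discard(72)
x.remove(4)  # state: {8, 63, 75}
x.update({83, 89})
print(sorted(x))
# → [8, 63, 75, 83, 89]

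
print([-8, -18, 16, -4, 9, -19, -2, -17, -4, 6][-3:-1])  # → [-17, -4]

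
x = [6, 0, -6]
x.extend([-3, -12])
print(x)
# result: [6, 0, -6, -3, -12]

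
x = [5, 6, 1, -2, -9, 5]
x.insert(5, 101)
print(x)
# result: [5, 6, 1, -2, -9, 101, 5]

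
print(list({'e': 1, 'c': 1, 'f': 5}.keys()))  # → ['e', 'c', 'f']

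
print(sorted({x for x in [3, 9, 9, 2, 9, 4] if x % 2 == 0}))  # [2, 4]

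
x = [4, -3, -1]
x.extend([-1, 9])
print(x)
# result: [4, -3, -1, -1, 9]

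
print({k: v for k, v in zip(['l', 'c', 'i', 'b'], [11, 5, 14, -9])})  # {'l': 11, 'c': 5, 'i': 14, 'b': -9}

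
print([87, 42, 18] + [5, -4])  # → [87, 42, 18, 5, -4]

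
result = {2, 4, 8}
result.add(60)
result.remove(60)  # {2, 4, 8}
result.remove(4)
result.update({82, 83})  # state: {2, 8, 82, 83}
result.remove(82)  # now {2, 8, 83}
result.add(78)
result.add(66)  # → {2, 8, 66, 78, 83}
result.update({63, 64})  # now {2, 8, 63, 64, 66, 78, 83}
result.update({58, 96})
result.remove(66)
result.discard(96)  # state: {2, 8, 58, 63, 64, 78, 83}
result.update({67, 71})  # {2, 8, 58, 63, 64, 67, 71, 78, 83}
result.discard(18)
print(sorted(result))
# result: [2, 8, 58, 63, 64, 67, 71, 78, 83]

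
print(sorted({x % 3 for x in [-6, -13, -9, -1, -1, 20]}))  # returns [0, 2]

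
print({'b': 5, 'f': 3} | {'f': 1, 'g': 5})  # {'b': 5, 'f': 1, 'g': 5}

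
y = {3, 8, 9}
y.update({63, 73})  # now {3, 8, 9, 63, 73}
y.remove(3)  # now {8, 9, 63, 73}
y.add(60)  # {8, 9, 60, 63, 73}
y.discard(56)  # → {8, 9, 60, 63, 73}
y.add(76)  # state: {8, 9, 60, 63, 73, 76}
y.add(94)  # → {8, 9, 60, 63, 73, 76, 94}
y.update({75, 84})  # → {8, 9, 60, 63, 73, 75, 76, 84, 94}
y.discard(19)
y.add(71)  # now {8, 9, 60, 63, 71, 73, 75, 76, 84, 94}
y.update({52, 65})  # {8, 9, 52, 60, 63, 65, 71, 73, 75, 76, 84, 94}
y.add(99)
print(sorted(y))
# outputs [8, 9, 52, 60, 63, 65, 71, 73, 75, 76, 84, 94, 99]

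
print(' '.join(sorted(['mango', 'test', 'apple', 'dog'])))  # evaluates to apple dog mango test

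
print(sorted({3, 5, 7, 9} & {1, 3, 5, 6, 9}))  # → [3, 5, 9]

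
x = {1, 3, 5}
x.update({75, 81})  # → {1, 3, 5, 75, 81}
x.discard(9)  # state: {1, 3, 5, 75, 81}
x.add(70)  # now {1, 3, 5, 70, 75, 81}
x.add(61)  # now {1, 3, 5, 61, 70, 75, 81}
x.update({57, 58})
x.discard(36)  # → {1, 3, 5, 57, 58, 61, 70, 75, 81}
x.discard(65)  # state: {1, 3, 5, 57, 58, 61, 70, 75, 81}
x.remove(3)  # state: {1, 5, 57, 58, 61, 70, 75, 81}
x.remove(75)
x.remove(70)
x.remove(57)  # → {1, 5, 58, 61, 81}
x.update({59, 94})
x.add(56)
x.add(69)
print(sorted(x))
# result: [1, 5, 56, 58, 59, 61, 69, 81, 94]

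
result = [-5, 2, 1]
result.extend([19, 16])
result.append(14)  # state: [-5, 2, 1, 19, 16, 14]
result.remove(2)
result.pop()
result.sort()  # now [-5, 1, 16, 19]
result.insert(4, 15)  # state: [-5, 1, 16, 19, 15]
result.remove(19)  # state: [-5, 1, 16, 15]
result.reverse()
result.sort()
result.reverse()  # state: [16, 15, 1, -5]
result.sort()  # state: [-5, 1, 15, 16]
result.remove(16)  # [-5, 1, 15]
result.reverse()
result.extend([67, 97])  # [15, 1, -5, 67, 97]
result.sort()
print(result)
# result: [-5, 1, 15, 67, 97]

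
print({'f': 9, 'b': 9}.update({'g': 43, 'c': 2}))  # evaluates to None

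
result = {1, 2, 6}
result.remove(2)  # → {1, 6}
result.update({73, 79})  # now {1, 6, 73, 79}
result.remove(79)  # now {1, 6, 73}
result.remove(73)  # {1, 6}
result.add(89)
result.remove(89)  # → {1, 6}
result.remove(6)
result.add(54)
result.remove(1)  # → {54}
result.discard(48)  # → {54}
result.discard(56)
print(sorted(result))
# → [54]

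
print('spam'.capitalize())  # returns Spam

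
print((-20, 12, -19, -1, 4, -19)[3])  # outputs -1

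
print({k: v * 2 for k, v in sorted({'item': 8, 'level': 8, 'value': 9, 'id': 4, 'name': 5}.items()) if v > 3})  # {'id': 8, 'item': 16, 'level': 16, 'name': 10, 'value': 18}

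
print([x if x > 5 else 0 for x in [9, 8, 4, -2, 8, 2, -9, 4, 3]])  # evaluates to [9, 8, 0, 0, 8, 0, 0, 0, 0]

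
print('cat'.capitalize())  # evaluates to Cat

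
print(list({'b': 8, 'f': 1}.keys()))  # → ['b', 'f']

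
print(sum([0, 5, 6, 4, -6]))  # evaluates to 9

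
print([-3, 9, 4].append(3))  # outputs None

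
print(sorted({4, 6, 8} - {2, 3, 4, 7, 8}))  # [6]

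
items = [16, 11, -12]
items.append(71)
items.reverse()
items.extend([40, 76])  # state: [71, -12, 11, 16, 40, 76]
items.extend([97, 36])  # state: [71, -12, 11, 16, 40, 76, 97, 36]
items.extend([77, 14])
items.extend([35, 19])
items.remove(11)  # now [71, -12, 16, 40, 76, 97, 36, 77, 14, 35, 19]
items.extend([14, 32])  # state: [71, -12, 16, 40, 76, 97, 36, 77, 14, 35, 19, 14, 32]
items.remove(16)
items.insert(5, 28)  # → [71, -12, 40, 76, 97, 28, 36, 77, 14, 35, 19, 14, 32]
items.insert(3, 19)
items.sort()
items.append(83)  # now [-12, 14, 14, 19, 19, 28, 32, 35, 36, 40, 71, 76, 77, 97, 83]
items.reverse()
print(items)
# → [83, 97, 77, 76, 71, 40, 36, 35, 32, 28, 19, 19, 14, 14, -12]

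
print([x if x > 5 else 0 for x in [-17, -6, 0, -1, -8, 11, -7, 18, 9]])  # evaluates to [0, 0, 0, 0, 0, 11, 0, 18, 9]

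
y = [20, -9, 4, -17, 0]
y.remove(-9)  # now [20, 4, -17, 0]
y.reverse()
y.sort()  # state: [-17, 0, 4, 20]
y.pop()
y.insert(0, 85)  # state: [85, -17, 0, 4]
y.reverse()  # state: [4, 0, -17, 85]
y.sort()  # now [-17, 0, 4, 85]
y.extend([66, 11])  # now [-17, 0, 4, 85, 66, 11]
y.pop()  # 11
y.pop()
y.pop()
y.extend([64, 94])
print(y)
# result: [-17, 0, 4, 64, 94]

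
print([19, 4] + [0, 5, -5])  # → [19, 4, 0, 5, -5]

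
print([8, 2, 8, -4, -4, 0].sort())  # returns None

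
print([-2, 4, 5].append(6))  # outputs None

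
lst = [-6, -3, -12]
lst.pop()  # -12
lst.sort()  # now [-6, -3]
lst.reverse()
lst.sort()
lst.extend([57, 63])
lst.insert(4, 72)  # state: [-6, -3, 57, 63, 72]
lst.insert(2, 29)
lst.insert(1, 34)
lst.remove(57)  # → [-6, 34, -3, 29, 63, 72]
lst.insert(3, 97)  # [-6, 34, -3, 97, 29, 63, 72]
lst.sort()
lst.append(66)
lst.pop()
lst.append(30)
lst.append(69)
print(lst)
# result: [-6, -3, 29, 34, 63, 72, 97, 30, 69]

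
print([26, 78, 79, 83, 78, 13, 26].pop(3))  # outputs 83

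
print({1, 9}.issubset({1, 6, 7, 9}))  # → True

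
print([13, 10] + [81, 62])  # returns [13, 10, 81, 62]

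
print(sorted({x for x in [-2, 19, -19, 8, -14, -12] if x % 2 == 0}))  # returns [-14, -12, -2, 8]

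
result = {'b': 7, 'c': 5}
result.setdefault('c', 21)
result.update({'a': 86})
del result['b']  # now {'c': 5, 'a': 86}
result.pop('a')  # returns 86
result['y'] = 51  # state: {'c': 5, 'y': 51}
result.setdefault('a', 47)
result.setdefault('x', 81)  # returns 81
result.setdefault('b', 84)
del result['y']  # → {'c': 5, 'a': 47, 'x': 81, 'b': 84}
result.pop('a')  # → 47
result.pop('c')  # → 5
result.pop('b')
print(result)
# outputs {'x': 81}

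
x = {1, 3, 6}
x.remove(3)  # {1, 6}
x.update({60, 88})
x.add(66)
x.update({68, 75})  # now {1, 6, 60, 66, 68, 75, 88}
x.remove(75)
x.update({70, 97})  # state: {1, 6, 60, 66, 68, 70, 88, 97}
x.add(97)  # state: {1, 6, 60, 66, 68, 70, 88, 97}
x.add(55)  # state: {1, 6, 55, 60, 66, 68, 70, 88, 97}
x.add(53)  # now {1, 6, 53, 55, 60, 66, 68, 70, 88, 97}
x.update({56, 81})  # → {1, 6, 53, 55, 56, 60, 66, 68, 70, 81, 88, 97}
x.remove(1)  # {6, 53, 55, 56, 60, 66, 68, 70, 81, 88, 97}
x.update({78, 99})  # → {6, 53, 55, 56, 60, 66, 68, 70, 78, 81, 88, 97, 99}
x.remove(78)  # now {6, 53, 55, 56, 60, 66, 68, 70, 81, 88, 97, 99}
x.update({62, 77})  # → {6, 53, 55, 56, 60, 62, 66, 68, 70, 77, 81, 88, 97, 99}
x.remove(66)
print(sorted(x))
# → [6, 53, 55, 56, 60, 62, 68, 70, 77, 81, 88, 97, 99]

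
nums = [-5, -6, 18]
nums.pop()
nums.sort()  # [-6, -5]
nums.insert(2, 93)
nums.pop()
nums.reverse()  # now [-5, -6]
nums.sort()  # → [-6, -5]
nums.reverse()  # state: [-5, -6]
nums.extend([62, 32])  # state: [-5, -6, 62, 32]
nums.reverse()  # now [32, 62, -6, -5]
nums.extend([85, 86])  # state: [32, 62, -6, -5, 85, 86]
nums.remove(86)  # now [32, 62, -6, -5, 85]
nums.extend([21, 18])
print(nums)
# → [32, 62, -6, -5, 85, 21, 18]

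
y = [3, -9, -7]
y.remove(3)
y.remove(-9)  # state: [-7]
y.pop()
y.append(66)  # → [66]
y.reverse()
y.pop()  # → 66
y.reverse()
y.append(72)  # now [72]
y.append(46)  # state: [72, 46]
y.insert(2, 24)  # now [72, 46, 24]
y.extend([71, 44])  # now [72, 46, 24, 71, 44]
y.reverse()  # [44, 71, 24, 46, 72]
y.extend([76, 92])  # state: [44, 71, 24, 46, 72, 76, 92]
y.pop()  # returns 92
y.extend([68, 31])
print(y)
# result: [44, 71, 24, 46, 72, 76, 68, 31]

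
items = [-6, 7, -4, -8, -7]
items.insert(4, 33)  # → [-6, 7, -4, -8, 33, -7]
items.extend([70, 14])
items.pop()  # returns 14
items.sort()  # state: [-8, -7, -6, -4, 7, 33, 70]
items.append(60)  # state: [-8, -7, -6, -4, 7, 33, 70, 60]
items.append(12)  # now [-8, -7, -6, -4, 7, 33, 70, 60, 12]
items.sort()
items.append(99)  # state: [-8, -7, -6, -4, 7, 12, 33, 60, 70, 99]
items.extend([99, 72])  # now [-8, -7, -6, -4, 7, 12, 33, 60, 70, 99, 99, 72]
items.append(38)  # [-8, -7, -6, -4, 7, 12, 33, 60, 70, 99, 99, 72, 38]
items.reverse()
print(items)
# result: [38, 72, 99, 99, 70, 60, 33, 12, 7, -4, -6, -7, -8]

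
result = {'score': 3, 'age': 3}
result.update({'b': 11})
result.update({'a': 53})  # {'score': 3, 'age': 3, 'b': 11, 'a': 53}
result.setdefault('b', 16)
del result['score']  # {'age': 3, 'b': 11, 'a': 53}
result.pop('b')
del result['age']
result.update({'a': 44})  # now {'a': 44}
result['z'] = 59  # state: {'a': 44, 'z': 59}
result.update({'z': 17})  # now {'a': 44, 'z': 17}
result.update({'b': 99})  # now {'a': 44, 'z': 17, 'b': 99}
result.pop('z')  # 17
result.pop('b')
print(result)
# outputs {'a': 44}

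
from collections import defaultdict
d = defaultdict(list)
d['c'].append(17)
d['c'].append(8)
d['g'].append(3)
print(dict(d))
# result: {'c': [17, 8], 'g': [3]}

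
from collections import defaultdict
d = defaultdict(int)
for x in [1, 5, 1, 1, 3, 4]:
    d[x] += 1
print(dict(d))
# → {1: 3, 5: 1, 3: 1, 4: 1}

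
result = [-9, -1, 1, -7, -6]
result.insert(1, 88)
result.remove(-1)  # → [-9, 88, 1, -7, -6]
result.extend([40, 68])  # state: [-9, 88, 1, -7, -6, 40, 68]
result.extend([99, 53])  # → [-9, 88, 1, -7, -6, 40, 68, 99, 53]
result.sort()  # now [-9, -7, -6, 1, 40, 53, 68, 88, 99]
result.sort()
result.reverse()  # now [99, 88, 68, 53, 40, 1, -6, -7, -9]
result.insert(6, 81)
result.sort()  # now [-9, -7, -6, 1, 40, 53, 68, 81, 88, 99]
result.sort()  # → [-9, -7, -6, 1, 40, 53, 68, 81, 88, 99]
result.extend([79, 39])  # [-9, -7, -6, 1, 40, 53, 68, 81, 88, 99, 79, 39]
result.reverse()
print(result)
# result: [39, 79, 99, 88, 81, 68, 53, 40, 1, -6, -7, -9]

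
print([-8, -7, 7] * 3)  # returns [-8, -7, 7, -8, -7, 7, -8, -7, 7]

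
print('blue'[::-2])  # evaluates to el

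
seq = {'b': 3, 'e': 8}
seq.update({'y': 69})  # {'b': 3, 'e': 8, 'y': 69}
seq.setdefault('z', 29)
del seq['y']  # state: {'b': 3, 'e': 8, 'z': 29}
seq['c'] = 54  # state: {'b': 3, 'e': 8, 'z': 29, 'c': 54}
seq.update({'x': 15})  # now {'b': 3, 'e': 8, 'z': 29, 'c': 54, 'x': 15}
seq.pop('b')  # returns 3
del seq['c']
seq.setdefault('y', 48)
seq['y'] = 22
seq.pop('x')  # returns 15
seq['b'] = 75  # {'e': 8, 'z': 29, 'y': 22, 'b': 75}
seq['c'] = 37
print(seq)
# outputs {'e': 8, 'z': 29, 'y': 22, 'b': 75, 'c': 37}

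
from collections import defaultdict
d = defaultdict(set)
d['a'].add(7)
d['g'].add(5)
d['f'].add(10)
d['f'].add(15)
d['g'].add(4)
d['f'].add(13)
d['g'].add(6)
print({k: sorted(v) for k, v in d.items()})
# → {'a': [7], 'g': [4, 5, 6], 'f': [10, 13, 15]}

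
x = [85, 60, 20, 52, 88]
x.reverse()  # [88, 52, 20, 60, 85]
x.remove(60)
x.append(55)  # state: [88, 52, 20, 85, 55]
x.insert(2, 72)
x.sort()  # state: [20, 52, 55, 72, 85, 88]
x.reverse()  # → [88, 85, 72, 55, 52, 20]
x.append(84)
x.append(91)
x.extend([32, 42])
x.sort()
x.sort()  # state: [20, 32, 42, 52, 55, 72, 84, 85, 88, 91]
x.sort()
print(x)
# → [20, 32, 42, 52, 55, 72, 84, 85, 88, 91]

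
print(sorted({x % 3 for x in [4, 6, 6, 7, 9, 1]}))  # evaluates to [0, 1]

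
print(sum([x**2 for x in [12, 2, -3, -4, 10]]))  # 273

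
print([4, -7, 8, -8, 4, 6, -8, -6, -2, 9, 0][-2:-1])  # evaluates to [9]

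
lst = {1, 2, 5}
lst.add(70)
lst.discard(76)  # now {1, 2, 5, 70}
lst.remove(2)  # {1, 5, 70}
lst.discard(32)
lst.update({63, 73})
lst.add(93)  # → {1, 5, 63, 70, 73, 93}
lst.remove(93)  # {1, 5, 63, 70, 73}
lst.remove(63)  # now {1, 5, 70, 73}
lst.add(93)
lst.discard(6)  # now {1, 5, 70, 73, 93}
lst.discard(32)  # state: {1, 5, 70, 73, 93}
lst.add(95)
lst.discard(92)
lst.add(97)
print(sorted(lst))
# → [1, 5, 70, 73, 93, 95, 97]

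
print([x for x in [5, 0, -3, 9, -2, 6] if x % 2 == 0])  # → [0, -2, 6]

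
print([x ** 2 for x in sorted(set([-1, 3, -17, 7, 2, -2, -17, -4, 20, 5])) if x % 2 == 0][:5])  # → [16, 4, 4, 400]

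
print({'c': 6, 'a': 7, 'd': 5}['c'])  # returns 6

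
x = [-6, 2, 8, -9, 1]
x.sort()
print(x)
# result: [-9, -6, 1, 2, 8]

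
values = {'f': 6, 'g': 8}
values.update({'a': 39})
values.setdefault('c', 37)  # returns 37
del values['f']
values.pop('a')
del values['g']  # {'c': 37}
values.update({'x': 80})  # {'c': 37, 'x': 80}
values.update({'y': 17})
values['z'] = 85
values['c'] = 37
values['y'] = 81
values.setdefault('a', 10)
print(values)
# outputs {'c': 37, 'x': 80, 'y': 81, 'z': 85, 'a': 10}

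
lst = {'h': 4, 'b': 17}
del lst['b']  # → {'h': 4}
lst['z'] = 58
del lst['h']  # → {'z': 58}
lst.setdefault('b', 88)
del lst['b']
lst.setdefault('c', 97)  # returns 97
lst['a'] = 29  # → {'z': 58, 'c': 97, 'a': 29}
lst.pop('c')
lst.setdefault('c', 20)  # 20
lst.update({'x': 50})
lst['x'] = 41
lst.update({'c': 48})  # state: {'z': 58, 'a': 29, 'c': 48, 'x': 41}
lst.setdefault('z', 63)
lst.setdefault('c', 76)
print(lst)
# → {'z': 58, 'a': 29, 'c': 48, 'x': 41}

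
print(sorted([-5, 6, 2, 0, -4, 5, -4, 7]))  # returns [-5, -4, -4, 0, 2, 5, 6, 7]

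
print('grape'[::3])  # gp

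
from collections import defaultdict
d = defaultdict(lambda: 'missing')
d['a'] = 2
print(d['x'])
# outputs missing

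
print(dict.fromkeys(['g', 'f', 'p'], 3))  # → {'g': 3, 'f': 3, 'p': 3}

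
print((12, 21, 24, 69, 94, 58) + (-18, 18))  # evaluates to (12, 21, 24, 69, 94, 58, -18, 18)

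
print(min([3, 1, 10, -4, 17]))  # -4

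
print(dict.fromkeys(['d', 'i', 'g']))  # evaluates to {'d': None, 'i': None, 'g': None}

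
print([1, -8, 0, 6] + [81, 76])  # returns [1, -8, 0, 6, 81, 76]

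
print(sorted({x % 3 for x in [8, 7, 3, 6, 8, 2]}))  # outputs [0, 1, 2]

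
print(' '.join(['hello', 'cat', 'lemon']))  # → hello cat lemon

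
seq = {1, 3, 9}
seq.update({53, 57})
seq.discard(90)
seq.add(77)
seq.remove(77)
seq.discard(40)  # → {1, 3, 9, 53, 57}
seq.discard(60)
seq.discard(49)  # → {1, 3, 9, 53, 57}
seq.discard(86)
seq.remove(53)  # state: {1, 3, 9, 57}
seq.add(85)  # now {1, 3, 9, 57, 85}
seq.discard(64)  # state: {1, 3, 9, 57, 85}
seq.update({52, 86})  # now {1, 3, 9, 52, 57, 85, 86}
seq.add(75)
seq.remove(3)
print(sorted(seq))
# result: [1, 9, 52, 57, 75, 85, 86]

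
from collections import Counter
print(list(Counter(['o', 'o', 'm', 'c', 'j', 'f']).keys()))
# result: ['o', 'm', 'c', 'j', 'f']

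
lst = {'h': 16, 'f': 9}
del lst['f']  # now {'h': 16}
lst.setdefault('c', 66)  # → 66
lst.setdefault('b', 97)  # 97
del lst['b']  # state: {'h': 16, 'c': 66}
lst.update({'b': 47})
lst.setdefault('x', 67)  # 67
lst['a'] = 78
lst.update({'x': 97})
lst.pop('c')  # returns 66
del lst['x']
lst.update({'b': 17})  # {'h': 16, 'b': 17, 'a': 78}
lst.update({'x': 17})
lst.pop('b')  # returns 17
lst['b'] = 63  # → {'h': 16, 'a': 78, 'x': 17, 'b': 63}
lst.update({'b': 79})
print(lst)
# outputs {'h': 16, 'a': 78, 'x': 17, 'b': 79}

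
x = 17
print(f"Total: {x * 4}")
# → Total: 68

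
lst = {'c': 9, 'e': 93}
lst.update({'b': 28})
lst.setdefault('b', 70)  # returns 28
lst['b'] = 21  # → {'c': 9, 'e': 93, 'b': 21}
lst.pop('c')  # 9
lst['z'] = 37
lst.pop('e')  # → 93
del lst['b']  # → {'z': 37}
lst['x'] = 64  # {'z': 37, 'x': 64}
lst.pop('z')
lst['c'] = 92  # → {'x': 64, 'c': 92}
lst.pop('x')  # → 64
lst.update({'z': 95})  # {'c': 92, 'z': 95}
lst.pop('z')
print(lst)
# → {'c': 92}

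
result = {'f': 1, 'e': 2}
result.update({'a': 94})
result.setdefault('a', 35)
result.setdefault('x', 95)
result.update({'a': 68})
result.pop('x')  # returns 95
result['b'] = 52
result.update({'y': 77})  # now {'f': 1, 'e': 2, 'a': 68, 'b': 52, 'y': 77}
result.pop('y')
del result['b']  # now {'f': 1, 'e': 2, 'a': 68}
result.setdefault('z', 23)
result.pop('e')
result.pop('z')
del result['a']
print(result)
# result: {'f': 1}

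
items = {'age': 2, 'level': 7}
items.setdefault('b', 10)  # 10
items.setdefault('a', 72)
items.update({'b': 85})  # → {'age': 2, 'level': 7, 'b': 85, 'a': 72}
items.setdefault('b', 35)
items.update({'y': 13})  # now {'age': 2, 'level': 7, 'b': 85, 'a': 72, 'y': 13}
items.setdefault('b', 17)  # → 85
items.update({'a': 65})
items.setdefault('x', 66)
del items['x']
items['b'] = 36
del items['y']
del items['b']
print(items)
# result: {'age': 2, 'level': 7, 'a': 65}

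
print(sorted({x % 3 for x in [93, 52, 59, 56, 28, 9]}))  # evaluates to [0, 1, 2]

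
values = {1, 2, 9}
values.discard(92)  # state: {1, 2, 9}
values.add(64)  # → {1, 2, 9, 64}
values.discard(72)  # {1, 2, 9, 64}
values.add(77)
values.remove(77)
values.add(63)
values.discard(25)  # {1, 2, 9, 63, 64}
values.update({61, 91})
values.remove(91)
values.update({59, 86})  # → {1, 2, 9, 59, 61, 63, 64, 86}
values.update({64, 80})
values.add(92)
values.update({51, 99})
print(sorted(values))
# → [1, 2, 9, 51, 59, 61, 63, 64, 80, 86, 92, 99]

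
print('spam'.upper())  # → SPAM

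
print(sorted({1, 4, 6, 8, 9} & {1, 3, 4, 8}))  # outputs [1, 4, 8]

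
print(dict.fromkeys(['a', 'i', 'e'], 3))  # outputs {'a': 3, 'i': 3, 'e': 3}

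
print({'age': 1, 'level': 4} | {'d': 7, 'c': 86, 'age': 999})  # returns {'age': 999, 'level': 4, 'd': 7, 'c': 86}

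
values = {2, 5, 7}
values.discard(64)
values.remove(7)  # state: {2, 5}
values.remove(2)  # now {5}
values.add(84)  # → {5, 84}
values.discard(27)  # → {5, 84}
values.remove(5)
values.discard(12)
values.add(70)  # {70, 84}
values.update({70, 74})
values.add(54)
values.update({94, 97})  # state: {54, 70, 74, 84, 94, 97}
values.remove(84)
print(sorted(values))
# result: [54, 70, 74, 94, 97]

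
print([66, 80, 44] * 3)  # [66, 80, 44, 66, 80, 44, 66, 80, 44]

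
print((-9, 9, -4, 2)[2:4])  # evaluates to (-4, 2)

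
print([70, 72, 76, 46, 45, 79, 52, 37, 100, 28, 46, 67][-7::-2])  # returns [79, 46, 72]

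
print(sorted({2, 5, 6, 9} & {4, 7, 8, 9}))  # [9]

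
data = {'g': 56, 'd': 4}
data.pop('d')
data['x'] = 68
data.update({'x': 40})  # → {'g': 56, 'x': 40}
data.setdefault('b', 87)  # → 87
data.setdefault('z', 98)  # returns 98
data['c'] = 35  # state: {'g': 56, 'x': 40, 'b': 87, 'z': 98, 'c': 35}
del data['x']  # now {'g': 56, 'b': 87, 'z': 98, 'c': 35}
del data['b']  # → {'g': 56, 'z': 98, 'c': 35}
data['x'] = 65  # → {'g': 56, 'z': 98, 'c': 35, 'x': 65}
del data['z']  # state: {'g': 56, 'c': 35, 'x': 65}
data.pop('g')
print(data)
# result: {'c': 35, 'x': 65}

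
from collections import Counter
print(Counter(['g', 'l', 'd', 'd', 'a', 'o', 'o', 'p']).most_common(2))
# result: [('d', 2), ('o', 2)]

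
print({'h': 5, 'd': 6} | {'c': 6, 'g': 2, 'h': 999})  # {'h': 999, 'd': 6, 'c': 6, 'g': 2}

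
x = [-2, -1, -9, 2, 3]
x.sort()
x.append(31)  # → [-9, -2, -1, 2, 3, 31]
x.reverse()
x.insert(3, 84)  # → [31, 3, 2, 84, -1, -2, -9]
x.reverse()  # [-9, -2, -1, 84, 2, 3, 31]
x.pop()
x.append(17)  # [-9, -2, -1, 84, 2, 3, 17]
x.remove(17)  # [-9, -2, -1, 84, 2, 3]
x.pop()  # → 3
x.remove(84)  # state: [-9, -2, -1, 2]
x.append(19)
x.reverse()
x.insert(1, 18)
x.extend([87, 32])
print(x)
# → [19, 18, 2, -1, -2, -9, 87, 32]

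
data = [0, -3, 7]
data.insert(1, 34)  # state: [0, 34, -3, 7]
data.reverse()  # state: [7, -3, 34, 0]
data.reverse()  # [0, 34, -3, 7]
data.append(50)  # [0, 34, -3, 7, 50]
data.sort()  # [-3, 0, 7, 34, 50]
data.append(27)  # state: [-3, 0, 7, 34, 50, 27]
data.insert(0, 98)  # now [98, -3, 0, 7, 34, 50, 27]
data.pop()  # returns 27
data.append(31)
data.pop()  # 31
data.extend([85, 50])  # [98, -3, 0, 7, 34, 50, 85, 50]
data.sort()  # [-3, 0, 7, 34, 50, 50, 85, 98]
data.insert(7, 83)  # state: [-3, 0, 7, 34, 50, 50, 85, 83, 98]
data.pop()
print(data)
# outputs [-3, 0, 7, 34, 50, 50, 85, 83]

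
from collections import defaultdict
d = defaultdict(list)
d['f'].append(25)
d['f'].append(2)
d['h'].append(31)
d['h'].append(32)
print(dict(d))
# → {'f': [25, 2], 'h': [31, 32]}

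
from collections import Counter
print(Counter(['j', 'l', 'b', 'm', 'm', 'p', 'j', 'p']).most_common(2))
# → [('j', 2), ('m', 2)]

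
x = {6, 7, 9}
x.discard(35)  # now {6, 7, 9}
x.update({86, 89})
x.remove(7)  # {6, 9, 86, 89}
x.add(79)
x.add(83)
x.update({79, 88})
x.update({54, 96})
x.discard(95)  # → {6, 9, 54, 79, 83, 86, 88, 89, 96}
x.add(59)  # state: {6, 9, 54, 59, 79, 83, 86, 88, 89, 96}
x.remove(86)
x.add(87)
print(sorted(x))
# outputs [6, 9, 54, 59, 79, 83, 87, 88, 89, 96]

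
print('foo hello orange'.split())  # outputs ['foo', 'hello', 'orange']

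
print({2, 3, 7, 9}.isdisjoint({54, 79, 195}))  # True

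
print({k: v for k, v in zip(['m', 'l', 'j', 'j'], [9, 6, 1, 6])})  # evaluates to {'m': 9, 'l': 6, 'j': 6}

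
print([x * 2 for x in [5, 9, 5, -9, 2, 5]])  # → [10, 18, 10, -18, 4, 10]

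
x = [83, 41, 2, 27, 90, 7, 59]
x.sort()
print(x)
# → [2, 7, 27, 41, 59, 83, 90]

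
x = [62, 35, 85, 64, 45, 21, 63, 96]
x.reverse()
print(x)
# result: [96, 63, 21, 45, 64, 85, 35, 62]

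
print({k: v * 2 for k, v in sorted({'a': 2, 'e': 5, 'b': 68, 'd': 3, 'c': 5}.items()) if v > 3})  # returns {'b': 136, 'c': 10, 'e': 10}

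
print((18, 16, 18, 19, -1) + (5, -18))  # (18, 16, 18, 19, -1, 5, -18)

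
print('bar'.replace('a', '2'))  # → b2r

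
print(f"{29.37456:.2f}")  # 29.37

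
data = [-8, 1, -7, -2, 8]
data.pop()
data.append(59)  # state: [-8, 1, -7, -2, 59]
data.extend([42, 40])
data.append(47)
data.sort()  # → [-8, -7, -2, 1, 40, 42, 47, 59]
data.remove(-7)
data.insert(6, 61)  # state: [-8, -2, 1, 40, 42, 47, 61, 59]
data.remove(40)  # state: [-8, -2, 1, 42, 47, 61, 59]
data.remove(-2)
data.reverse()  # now [59, 61, 47, 42, 1, -8]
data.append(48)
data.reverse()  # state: [48, -8, 1, 42, 47, 61, 59]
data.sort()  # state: [-8, 1, 42, 47, 48, 59, 61]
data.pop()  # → 61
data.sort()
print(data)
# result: [-8, 1, 42, 47, 48, 59]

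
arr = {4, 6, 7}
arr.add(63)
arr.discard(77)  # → {4, 6, 7, 63}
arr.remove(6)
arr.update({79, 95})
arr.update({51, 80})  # {4, 7, 51, 63, 79, 80, 95}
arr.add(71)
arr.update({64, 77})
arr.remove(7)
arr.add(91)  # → {4, 51, 63, 64, 71, 77, 79, 80, 91, 95}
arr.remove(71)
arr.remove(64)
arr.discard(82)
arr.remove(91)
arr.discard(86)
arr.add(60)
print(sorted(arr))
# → [4, 51, 60, 63, 77, 79, 80, 95]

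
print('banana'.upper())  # BANANA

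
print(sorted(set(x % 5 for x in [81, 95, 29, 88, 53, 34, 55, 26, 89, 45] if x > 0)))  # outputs [0, 1, 3, 4]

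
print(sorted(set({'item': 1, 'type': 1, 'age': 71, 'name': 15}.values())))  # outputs [1, 15, 71]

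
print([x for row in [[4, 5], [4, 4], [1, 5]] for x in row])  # [4, 5, 4, 4, 1, 5]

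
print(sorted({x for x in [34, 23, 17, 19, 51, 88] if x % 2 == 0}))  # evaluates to [34, 88]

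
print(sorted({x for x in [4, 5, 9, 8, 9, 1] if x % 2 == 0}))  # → [4, 8]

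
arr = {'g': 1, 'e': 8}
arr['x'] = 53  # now {'g': 1, 'e': 8, 'x': 53}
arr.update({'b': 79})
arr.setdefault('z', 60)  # 60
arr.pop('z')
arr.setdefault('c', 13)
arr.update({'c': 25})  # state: {'g': 1, 'e': 8, 'x': 53, 'b': 79, 'c': 25}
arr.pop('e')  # 8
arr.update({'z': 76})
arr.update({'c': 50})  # {'g': 1, 'x': 53, 'b': 79, 'c': 50, 'z': 76}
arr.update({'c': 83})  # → {'g': 1, 'x': 53, 'b': 79, 'c': 83, 'z': 76}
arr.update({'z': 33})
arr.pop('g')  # 1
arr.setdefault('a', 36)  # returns 36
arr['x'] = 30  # {'x': 30, 'b': 79, 'c': 83, 'z': 33, 'a': 36}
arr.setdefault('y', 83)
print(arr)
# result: {'x': 30, 'b': 79, 'c': 83, 'z': 33, 'a': 36, 'y': 83}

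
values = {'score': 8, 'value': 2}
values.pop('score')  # 8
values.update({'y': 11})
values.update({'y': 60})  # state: {'value': 2, 'y': 60}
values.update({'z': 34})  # {'value': 2, 'y': 60, 'z': 34}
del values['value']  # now {'y': 60, 'z': 34}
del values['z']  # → {'y': 60}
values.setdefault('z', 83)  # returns 83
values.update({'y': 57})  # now {'y': 57, 'z': 83}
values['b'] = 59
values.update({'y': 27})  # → {'y': 27, 'z': 83, 'b': 59}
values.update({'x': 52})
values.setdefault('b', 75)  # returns 59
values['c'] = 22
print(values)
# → {'y': 27, 'z': 83, 'b': 59, 'x': 52, 'c': 22}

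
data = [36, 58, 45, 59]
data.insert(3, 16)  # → [36, 58, 45, 16, 59]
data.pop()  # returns 59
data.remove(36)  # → [58, 45, 16]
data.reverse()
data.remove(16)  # [45, 58]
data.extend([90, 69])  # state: [45, 58, 90, 69]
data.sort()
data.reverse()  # [90, 69, 58, 45]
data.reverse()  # [45, 58, 69, 90]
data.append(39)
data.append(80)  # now [45, 58, 69, 90, 39, 80]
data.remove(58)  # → [45, 69, 90, 39, 80]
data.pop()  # 80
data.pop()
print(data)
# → [45, 69, 90]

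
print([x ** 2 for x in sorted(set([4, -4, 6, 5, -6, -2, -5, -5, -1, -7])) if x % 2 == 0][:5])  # [36, 16, 4, 16, 36]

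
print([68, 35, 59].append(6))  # None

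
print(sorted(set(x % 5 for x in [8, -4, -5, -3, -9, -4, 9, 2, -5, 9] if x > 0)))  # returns [2, 3, 4]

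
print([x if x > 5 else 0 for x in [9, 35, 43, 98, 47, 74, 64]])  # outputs [9, 35, 43, 98, 47, 74, 64]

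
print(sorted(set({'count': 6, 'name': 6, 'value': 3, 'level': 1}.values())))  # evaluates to [1, 3, 6]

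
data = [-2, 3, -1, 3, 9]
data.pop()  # 9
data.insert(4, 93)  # [-2, 3, -1, 3, 93]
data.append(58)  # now [-2, 3, -1, 3, 93, 58]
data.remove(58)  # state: [-2, 3, -1, 3, 93]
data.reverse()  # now [93, 3, -1, 3, -2]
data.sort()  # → [-2, -1, 3, 3, 93]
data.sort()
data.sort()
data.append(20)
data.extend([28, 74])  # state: [-2, -1, 3, 3, 93, 20, 28, 74]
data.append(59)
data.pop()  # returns 59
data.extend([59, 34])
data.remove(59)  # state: [-2, -1, 3, 3, 93, 20, 28, 74, 34]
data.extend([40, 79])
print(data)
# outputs [-2, -1, 3, 3, 93, 20, 28, 74, 34, 40, 79]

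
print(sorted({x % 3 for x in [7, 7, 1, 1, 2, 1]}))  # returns [1, 2]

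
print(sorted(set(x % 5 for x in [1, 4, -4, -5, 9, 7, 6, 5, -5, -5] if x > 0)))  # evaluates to [0, 1, 2, 4]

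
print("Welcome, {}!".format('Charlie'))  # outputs Welcome, Charlie!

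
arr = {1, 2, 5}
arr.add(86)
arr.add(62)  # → {1, 2, 5, 62, 86}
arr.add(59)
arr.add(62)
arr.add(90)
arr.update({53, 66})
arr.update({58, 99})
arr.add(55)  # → {1, 2, 5, 53, 55, 58, 59, 62, 66, 86, 90, 99}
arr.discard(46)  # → {1, 2, 5, 53, 55, 58, 59, 62, 66, 86, 90, 99}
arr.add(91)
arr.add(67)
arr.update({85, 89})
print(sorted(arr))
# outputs [1, 2, 5, 53, 55, 58, 59, 62, 66, 67, 85, 86, 89, 90, 91, 99]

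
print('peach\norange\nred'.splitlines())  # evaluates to ['peach', 'orange', 'red']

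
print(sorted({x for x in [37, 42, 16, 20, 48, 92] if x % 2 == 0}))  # [16, 20, 42, 48, 92]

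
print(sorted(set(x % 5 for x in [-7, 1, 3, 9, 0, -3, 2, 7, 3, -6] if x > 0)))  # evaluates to [1, 2, 3, 4]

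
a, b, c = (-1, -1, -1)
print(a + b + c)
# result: -3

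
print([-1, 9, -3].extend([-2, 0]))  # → None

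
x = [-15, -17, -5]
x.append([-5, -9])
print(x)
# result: [-15, -17, -5, [-5, -9]]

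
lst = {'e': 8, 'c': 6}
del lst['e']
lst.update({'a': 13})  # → {'c': 6, 'a': 13}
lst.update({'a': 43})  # {'c': 6, 'a': 43}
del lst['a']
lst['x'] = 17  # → {'c': 6, 'x': 17}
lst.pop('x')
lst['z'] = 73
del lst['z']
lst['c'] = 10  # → {'c': 10}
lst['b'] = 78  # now {'c': 10, 'b': 78}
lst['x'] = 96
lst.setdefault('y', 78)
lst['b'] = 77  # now {'c': 10, 'b': 77, 'x': 96, 'y': 78}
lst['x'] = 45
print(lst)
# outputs {'c': 10, 'b': 77, 'x': 45, 'y': 78}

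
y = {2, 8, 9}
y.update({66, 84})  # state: {2, 8, 9, 66, 84}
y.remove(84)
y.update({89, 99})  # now {2, 8, 9, 66, 89, 99}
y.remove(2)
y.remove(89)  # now {8, 9, 66, 99}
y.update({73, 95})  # {8, 9, 66, 73, 95, 99}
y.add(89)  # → {8, 9, 66, 73, 89, 95, 99}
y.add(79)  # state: {8, 9, 66, 73, 79, 89, 95, 99}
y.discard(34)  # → {8, 9, 66, 73, 79, 89, 95, 99}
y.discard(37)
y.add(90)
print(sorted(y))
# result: [8, 9, 66, 73, 79, 89, 90, 95, 99]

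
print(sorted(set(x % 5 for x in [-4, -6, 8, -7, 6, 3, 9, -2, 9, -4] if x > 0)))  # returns [1, 3, 4]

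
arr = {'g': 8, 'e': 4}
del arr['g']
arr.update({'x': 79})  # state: {'e': 4, 'x': 79}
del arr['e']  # {'x': 79}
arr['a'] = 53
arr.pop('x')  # 79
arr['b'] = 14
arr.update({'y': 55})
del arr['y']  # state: {'a': 53, 'b': 14}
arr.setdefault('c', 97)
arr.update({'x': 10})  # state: {'a': 53, 'b': 14, 'c': 97, 'x': 10}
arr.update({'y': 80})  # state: {'a': 53, 'b': 14, 'c': 97, 'x': 10, 'y': 80}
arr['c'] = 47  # {'a': 53, 'b': 14, 'c': 47, 'x': 10, 'y': 80}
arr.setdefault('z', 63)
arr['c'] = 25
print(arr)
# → {'a': 53, 'b': 14, 'c': 25, 'x': 10, 'y': 80, 'z': 63}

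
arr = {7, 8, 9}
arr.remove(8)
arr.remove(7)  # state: {9}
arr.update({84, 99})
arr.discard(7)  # {9, 84, 99}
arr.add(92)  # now {9, 84, 92, 99}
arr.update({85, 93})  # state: {9, 84, 85, 92, 93, 99}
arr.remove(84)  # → {9, 85, 92, 93, 99}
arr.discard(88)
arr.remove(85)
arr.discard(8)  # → {9, 92, 93, 99}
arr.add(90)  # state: {9, 90, 92, 93, 99}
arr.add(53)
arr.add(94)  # {9, 53, 90, 92, 93, 94, 99}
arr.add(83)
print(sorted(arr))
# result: [9, 53, 83, 90, 92, 93, 94, 99]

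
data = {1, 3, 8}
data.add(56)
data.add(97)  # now {1, 3, 8, 56, 97}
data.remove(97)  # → {1, 3, 8, 56}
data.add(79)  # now {1, 3, 8, 56, 79}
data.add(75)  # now {1, 3, 8, 56, 75, 79}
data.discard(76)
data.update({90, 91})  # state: {1, 3, 8, 56, 75, 79, 90, 91}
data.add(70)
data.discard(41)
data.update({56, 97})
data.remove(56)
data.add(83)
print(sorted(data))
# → [1, 3, 8, 70, 75, 79, 83, 90, 91, 97]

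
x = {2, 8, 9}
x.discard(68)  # {2, 8, 9}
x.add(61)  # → {2, 8, 9, 61}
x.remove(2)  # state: {8, 9, 61}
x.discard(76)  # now {8, 9, 61}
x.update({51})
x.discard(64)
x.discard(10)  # {8, 9, 51, 61}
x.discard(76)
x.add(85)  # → {8, 9, 51, 61, 85}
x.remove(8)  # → {9, 51, 61, 85}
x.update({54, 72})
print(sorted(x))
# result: [9, 51, 54, 61, 72, 85]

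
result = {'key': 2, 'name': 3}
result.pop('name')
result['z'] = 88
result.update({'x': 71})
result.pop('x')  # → 71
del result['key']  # {'z': 88}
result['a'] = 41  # {'z': 88, 'a': 41}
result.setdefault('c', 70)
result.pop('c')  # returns 70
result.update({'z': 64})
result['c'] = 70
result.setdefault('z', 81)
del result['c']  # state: {'z': 64, 'a': 41}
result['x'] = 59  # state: {'z': 64, 'a': 41, 'x': 59}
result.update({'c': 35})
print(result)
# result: {'z': 64, 'a': 41, 'x': 59, 'c': 35}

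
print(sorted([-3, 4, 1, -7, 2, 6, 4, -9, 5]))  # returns [-9, -7, -3, 1, 2, 4, 4, 5, 6]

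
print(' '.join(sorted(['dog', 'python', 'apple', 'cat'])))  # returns apple cat dog python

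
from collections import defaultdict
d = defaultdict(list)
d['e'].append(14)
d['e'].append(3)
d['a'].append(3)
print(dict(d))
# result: {'e': [14, 3], 'a': [3]}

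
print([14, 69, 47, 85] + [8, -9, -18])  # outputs [14, 69, 47, 85, 8, -9, -18]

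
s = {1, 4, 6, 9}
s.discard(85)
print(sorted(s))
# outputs [1, 4, 6, 9]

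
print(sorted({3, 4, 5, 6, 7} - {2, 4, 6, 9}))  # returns [3, 5, 7]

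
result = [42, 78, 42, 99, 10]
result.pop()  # 10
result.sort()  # [42, 42, 78, 99]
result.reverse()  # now [99, 78, 42, 42]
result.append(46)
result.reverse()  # [46, 42, 42, 78, 99]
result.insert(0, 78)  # [78, 46, 42, 42, 78, 99]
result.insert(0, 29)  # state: [29, 78, 46, 42, 42, 78, 99]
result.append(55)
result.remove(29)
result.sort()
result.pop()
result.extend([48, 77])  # [42, 42, 46, 55, 78, 78, 48, 77]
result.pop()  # 77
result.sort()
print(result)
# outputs [42, 42, 46, 48, 55, 78, 78]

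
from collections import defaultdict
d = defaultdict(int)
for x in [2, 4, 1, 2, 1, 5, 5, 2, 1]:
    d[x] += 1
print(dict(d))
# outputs {2: 3, 4: 1, 1: 3, 5: 2}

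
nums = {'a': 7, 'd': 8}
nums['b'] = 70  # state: {'a': 7, 'd': 8, 'b': 70}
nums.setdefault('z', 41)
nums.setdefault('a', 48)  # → 7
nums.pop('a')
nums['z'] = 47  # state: {'d': 8, 'b': 70, 'z': 47}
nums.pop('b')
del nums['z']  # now {'d': 8}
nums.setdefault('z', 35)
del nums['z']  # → {'d': 8}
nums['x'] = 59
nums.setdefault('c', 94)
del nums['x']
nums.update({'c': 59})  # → {'d': 8, 'c': 59}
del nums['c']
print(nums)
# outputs {'d': 8}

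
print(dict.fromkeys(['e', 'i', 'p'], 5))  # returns {'e': 5, 'i': 5, 'p': 5}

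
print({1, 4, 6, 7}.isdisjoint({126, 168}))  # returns True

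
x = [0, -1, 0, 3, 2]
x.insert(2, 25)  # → [0, -1, 25, 0, 3, 2]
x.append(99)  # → [0, -1, 25, 0, 3, 2, 99]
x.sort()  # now [-1, 0, 0, 2, 3, 25, 99]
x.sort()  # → [-1, 0, 0, 2, 3, 25, 99]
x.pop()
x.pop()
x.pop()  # 3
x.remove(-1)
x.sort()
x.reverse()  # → [2, 0, 0]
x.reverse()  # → [0, 0, 2]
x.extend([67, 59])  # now [0, 0, 2, 67, 59]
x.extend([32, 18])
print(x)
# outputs [0, 0, 2, 67, 59, 32, 18]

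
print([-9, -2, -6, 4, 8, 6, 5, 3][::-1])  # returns [3, 5, 6, 8, 4, -6, -2, -9]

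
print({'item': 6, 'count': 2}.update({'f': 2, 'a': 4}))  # None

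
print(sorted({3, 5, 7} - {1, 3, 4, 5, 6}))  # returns [7]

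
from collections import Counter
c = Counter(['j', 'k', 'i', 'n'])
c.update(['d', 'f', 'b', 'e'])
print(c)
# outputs Counter({'j': 1, 'k': 1, 'i': 1, 'n': 1, 'd': 1, 'f': 1, 'b': 1, 'e': 1})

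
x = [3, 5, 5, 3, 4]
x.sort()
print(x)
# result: [3, 3, 4, 5, 5]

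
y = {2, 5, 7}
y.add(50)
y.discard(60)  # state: {2, 5, 7, 50}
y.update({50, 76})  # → {2, 5, 7, 50, 76}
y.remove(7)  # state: {2, 5, 50, 76}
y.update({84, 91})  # {2, 5, 50, 76, 84, 91}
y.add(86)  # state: {2, 5, 50, 76, 84, 86, 91}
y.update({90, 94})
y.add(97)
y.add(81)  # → {2, 5, 50, 76, 81, 84, 86, 90, 91, 94, 97}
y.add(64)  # {2, 5, 50, 64, 76, 81, 84, 86, 90, 91, 94, 97}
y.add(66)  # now {2, 5, 50, 64, 66, 76, 81, 84, 86, 90, 91, 94, 97}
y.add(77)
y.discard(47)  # {2, 5, 50, 64, 66, 76, 77, 81, 84, 86, 90, 91, 94, 97}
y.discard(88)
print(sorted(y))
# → [2, 5, 50, 64, 66, 76, 77, 81, 84, 86, 90, 91, 94, 97]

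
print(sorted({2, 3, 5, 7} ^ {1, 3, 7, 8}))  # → [1, 2, 5, 8]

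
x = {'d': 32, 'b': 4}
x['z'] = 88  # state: {'d': 32, 'b': 4, 'z': 88}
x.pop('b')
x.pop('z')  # 88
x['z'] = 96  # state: {'d': 32, 'z': 96}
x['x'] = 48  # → {'d': 32, 'z': 96, 'x': 48}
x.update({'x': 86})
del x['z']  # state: {'d': 32, 'x': 86}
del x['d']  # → {'x': 86}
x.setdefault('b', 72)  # 72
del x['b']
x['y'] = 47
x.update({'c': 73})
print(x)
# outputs {'x': 86, 'y': 47, 'c': 73}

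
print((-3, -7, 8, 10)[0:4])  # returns (-3, -7, 8, 10)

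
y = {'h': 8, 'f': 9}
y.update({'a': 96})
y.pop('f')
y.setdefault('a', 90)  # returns 96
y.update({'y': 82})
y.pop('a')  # 96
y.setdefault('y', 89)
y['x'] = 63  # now {'h': 8, 'y': 82, 'x': 63}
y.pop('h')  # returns 8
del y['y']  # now {'x': 63}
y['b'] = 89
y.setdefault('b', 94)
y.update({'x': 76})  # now {'x': 76, 'b': 89}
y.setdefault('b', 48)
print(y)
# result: {'x': 76, 'b': 89}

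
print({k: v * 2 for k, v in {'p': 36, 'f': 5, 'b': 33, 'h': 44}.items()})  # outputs {'p': 72, 'f': 10, 'b': 66, 'h': 88}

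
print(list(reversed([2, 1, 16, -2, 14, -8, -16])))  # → [-16, -8, 14, -2, 16, 1, 2]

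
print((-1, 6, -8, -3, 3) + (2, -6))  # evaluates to (-1, 6, -8, -3, 3, 2, -6)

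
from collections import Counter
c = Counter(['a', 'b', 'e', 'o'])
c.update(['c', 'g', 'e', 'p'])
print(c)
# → Counter({'e': 2, 'a': 1, 'b': 1, 'o': 1, 'c': 1, 'g': 1, 'p': 1})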